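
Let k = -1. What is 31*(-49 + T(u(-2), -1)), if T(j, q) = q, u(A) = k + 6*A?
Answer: -1550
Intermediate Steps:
u(A) = -1 + 6*A
31*(-49 + T(u(-2), -1)) = 31*(-49 - 1) = 31*(-50) = -1550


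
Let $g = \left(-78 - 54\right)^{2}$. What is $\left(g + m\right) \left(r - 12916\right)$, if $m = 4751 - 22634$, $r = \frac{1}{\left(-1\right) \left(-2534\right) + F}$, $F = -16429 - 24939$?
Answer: $\frac{230225194755}{38834} \approx 5.9284 \cdot 10^{6}$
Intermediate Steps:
$F = -41368$
$g = 17424$ ($g = \left(-132\right)^{2} = 17424$)
$r = - \frac{1}{38834}$ ($r = \frac{1}{\left(-1\right) \left(-2534\right) - 41368} = \frac{1}{2534 - 41368} = \frac{1}{-38834} = - \frac{1}{38834} \approx -2.5751 \cdot 10^{-5}$)
$m = -17883$
$\left(g + m\right) \left(r - 12916\right) = \left(17424 - 17883\right) \left(- \frac{1}{38834} - 12916\right) = \left(-459\right) \left(- \frac{501579945}{38834}\right) = \frac{230225194755}{38834}$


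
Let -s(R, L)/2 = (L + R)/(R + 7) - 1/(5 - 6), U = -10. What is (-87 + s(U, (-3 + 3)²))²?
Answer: 82369/9 ≈ 9152.1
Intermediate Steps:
s(R, L) = -2 - 2*(L + R)/(7 + R) (s(R, L) = -2*((L + R)/(R + 7) - 1/(5 - 6)) = -2*((L + R)/(7 + R) - 1/(-1)) = -2*((L + R)/(7 + R) - 1*(-1)) = -2*((L + R)/(7 + R) + 1) = -2*(1 + (L + R)/(7 + R)) = -2 - 2*(L + R)/(7 + R))
(-87 + s(U, (-3 + 3)²))² = (-87 + 2*(-7 - (-3 + 3)² - 2*(-10))/(7 - 10))² = (-87 + 2*(-7 - 1*0² + 20)/(-3))² = (-87 + 2*(-⅓)*(-7 - 1*0 + 20))² = (-87 + 2*(-⅓)*(-7 + 0 + 20))² = (-87 + 2*(-⅓)*13)² = (-87 - 26/3)² = (-287/3)² = 82369/9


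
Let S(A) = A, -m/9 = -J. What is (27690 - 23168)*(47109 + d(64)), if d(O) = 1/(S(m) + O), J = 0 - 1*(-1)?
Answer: 15550968076/73 ≈ 2.1303e+8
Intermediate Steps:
J = 1 (J = 0 + 1 = 1)
m = 9 (m = -(-9) = -9*(-1) = 9)
d(O) = 1/(9 + O)
(27690 - 23168)*(47109 + d(64)) = (27690 - 23168)*(47109 + 1/(9 + 64)) = 4522*(47109 + 1/73) = 4522*(3438958/73) = 15550968076/73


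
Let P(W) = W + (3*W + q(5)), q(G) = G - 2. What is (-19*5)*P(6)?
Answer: -2565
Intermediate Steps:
q(G) = -2 + G
P(W) = 3 + 4*W (P(W) = W + (3*W + (-2 + 5)) = W + (3*W + 3) = W + (3 + 3*W) = 3 + 4*W)
(-19*5)*P(6) = (-19*5)*(3 + 4*6) = -95*(3 + 24) = -95*27 = -2565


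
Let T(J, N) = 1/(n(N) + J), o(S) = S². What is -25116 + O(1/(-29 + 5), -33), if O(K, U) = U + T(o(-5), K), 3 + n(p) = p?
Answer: -13253499/527 ≈ -25149.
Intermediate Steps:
n(p) = -3 + p
T(J, N) = 1/(-3 + J + N) (T(J, N) = 1/((-3 + N) + J) = 1/(-3 + J + N))
O(K, U) = U + 1/(22 + K) (O(K, U) = U + 1/(-3 + (-5)² + K) = U + 1/(-3 + 25 + K) = U + 1/(22 + K))
-25116 + O(1/(-29 + 5), -33) = -25116 + (1 - 33*(22 + 1/(-29 + 5)))/(22 + 1/(-29 + 5)) = -25116 + (1 - 33*(22 + 1/(-24)))/(22 + 1/(-24)) = -25116 + (1 - 33*(22 - 1/24))/(22 - 1/24) = -25116 + (1 - 33*527/24)/(527/24) = -25116 + 24*(1 - 5797/8)/527 = -25116 + (24/527)*(-5789/8) = -25116 - 17367/527 = -13253499/527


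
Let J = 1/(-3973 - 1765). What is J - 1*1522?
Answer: -8733237/5738 ≈ -1522.0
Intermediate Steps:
J = -1/5738 (J = 1/(-5738) = -1/5738 ≈ -0.00017428)
J - 1*1522 = -1/5738 - 1*1522 = -1/5738 - 1522 = -8733237/5738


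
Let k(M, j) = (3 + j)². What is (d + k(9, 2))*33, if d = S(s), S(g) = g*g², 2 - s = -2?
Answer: 2937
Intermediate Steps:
s = 4 (s = 2 - 1*(-2) = 2 + 2 = 4)
S(g) = g³
d = 64 (d = 4³ = 64)
(d + k(9, 2))*33 = (64 + (3 + 2)²)*33 = (64 + 5²)*33 = (64 + 25)*33 = 89*33 = 2937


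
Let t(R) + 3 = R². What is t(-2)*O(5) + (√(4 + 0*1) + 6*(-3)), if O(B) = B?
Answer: -11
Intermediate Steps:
t(R) = -3 + R²
t(-2)*O(5) + (√(4 + 0*1) + 6*(-3)) = (-3 + (-2)²)*5 + (√(4 + 0*1) + 6*(-3)) = (-3 + 4)*5 + (√(4 + 0) - 18) = 1*5 + (√4 - 18) = 5 + (2 - 18) = 5 - 16 = -11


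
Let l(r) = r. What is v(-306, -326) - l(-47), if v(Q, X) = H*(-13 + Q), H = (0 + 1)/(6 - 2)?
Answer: -131/4 ≈ -32.750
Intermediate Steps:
H = ¼ (H = 1/4 = 1*(¼) = ¼ ≈ 0.25000)
v(Q, X) = -13/4 + Q/4 (v(Q, X) = (-13 + Q)/4 = -13/4 + Q/4)
v(-306, -326) - l(-47) = (-13/4 + (¼)*(-306)) - 1*(-47) = (-13/4 - 153/2) + 47 = -319/4 + 47 = -131/4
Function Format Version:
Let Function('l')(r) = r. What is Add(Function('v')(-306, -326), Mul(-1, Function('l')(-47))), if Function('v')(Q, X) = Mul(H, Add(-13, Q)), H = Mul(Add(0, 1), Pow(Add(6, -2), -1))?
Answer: Rational(-131, 4) ≈ -32.750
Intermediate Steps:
H = Rational(1, 4) (H = Mul(1, Pow(4, -1)) = Mul(1, Rational(1, 4)) = Rational(1, 4) ≈ 0.25000)
Function('v')(Q, X) = Add(Rational(-13, 4), Mul(Rational(1, 4), Q)) (Function('v')(Q, X) = Mul(Rational(1, 4), Add(-13, Q)) = Add(Rational(-13, 4), Mul(Rational(1, 4), Q)))
Add(Function('v')(-306, -326), Mul(-1, Function('l')(-47))) = Add(Add(Rational(-13, 4), Mul(Rational(1, 4), -306)), Mul(-1, -47)) = Add(Add(Rational(-13, 4), Rational(-153, 2)), 47) = Add(Rational(-319, 4), 47) = Rational(-131, 4)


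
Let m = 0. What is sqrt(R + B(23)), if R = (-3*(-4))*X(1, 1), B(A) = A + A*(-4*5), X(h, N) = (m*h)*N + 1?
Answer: 5*I*sqrt(17) ≈ 20.616*I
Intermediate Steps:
X(h, N) = 1 (X(h, N) = (0*h)*N + 1 = 0*N + 1 = 0 + 1 = 1)
B(A) = -19*A (B(A) = A + A*(-20) = A - 20*A = -19*A)
R = 12 (R = -3*(-4)*1 = 12*1 = 12)
sqrt(R + B(23)) = sqrt(12 - 19*23) = sqrt(12 - 437) = sqrt(-425) = 5*I*sqrt(17)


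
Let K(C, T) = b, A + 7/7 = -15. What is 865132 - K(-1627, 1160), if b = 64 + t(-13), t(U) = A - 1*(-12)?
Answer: 865072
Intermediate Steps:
A = -16 (A = -1 - 15 = -16)
t(U) = -4 (t(U) = -16 - 1*(-12) = -16 + 12 = -4)
b = 60 (b = 64 - 4 = 60)
K(C, T) = 60
865132 - K(-1627, 1160) = 865132 - 1*60 = 865132 - 60 = 865072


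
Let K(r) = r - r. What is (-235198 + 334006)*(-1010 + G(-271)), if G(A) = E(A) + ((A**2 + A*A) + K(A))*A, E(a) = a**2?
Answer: -3925897851528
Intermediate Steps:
K(r) = 0
G(A) = A**2 + 2*A**3 (G(A) = A**2 + ((A**2 + A*A) + 0)*A = A**2 + ((A**2 + A**2) + 0)*A = A**2 + (2*A**2 + 0)*A = A**2 + (2*A**2)*A = A**2 + 2*A**3)
(-235198 + 334006)*(-1010 + G(-271)) = (-235198 + 334006)*(-1010 + (-271)**2*(1 + 2*(-271))) = 98808*(-1010 + 73441*(1 - 542)) = 98808*(-1010 + 73441*(-541)) = 98808*(-1010 - 39731581) = 98808*(-39732591) = -3925897851528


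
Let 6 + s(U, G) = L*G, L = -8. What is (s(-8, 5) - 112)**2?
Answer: 24964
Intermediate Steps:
s(U, G) = -6 - 8*G
(s(-8, 5) - 112)**2 = ((-6 - 8*5) - 112)**2 = ((-6 - 40) - 112)**2 = (-46 - 112)**2 = (-158)**2 = 24964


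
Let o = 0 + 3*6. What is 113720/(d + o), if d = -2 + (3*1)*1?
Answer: 113720/19 ≈ 5985.3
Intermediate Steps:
d = 1 (d = -2 + 3*1 = -2 + 3 = 1)
o = 18 (o = 0 + 18 = 18)
113720/(d + o) = 113720/(1 + 18) = 113720/19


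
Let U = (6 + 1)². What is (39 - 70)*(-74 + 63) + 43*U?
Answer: 2448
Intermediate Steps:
U = 49 (U = 7² = 49)
(39 - 70)*(-74 + 63) + 43*U = (39 - 70)*(-74 + 63) + 43*49 = -31*(-11) + 2107 = 341 + 2107 = 2448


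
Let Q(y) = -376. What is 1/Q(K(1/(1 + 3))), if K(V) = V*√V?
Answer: -1/376 ≈ -0.0026596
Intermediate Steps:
K(V) = V^(3/2)
1/Q(K(1/(1 + 3))) = 1/(-376) = -1/376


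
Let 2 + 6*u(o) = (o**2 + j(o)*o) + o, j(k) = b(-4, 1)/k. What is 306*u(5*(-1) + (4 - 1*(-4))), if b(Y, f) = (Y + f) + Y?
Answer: 153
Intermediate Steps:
b(Y, f) = f + 2*Y
j(k) = -7/k (j(k) = (1 + 2*(-4))/k = (1 - 8)/k = -7/k)
u(o) = -3/2 + o/6 + o**2/6 (u(o) = -1/3 + ((o**2 + (-7/o)*o) + o)/6 = -1/3 + ((o**2 - 7) + o)/6 = -1/3 + ((-7 + o**2) + o)/6 = -1/3 + (-7 + o + o**2)/6 = -1/3 + (-7/6 + o/6 + o**2/6) = -3/2 + o/6 + o**2/6)
306*u(5*(-1) + (4 - 1*(-4))) = 306*(-3/2 + (5*(-1) + (4 - 1*(-4)))/6 + (5*(-1) + (4 - 1*(-4)))**2/6) = 306*(-3/2 + (-5 + (4 + 4))/6 + (-5 + (4 + 4))**2/6) = 306*(-3/2 + (-5 + 8)/6 + (-5 + 8)**2/6) = 306*(-3/2 + (1/6)*3 + (1/6)*3**2) = 306*(-3/2 + 1/2 + (1/6)*9) = 306*(-3/2 + 1/2 + 3/2) = 306*(1/2) = 153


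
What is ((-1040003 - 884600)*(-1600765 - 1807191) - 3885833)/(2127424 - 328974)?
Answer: 1311791691127/359690 ≈ 3.6470e+6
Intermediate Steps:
((-1040003 - 884600)*(-1600765 - 1807191) - 3885833)/(2127424 - 328974) = (-1924603*(-3407956) - 3885833)/1798450 = (6558962341468 - 3885833)*(1/1798450) = 6558958455635*(1/1798450) = 1311791691127/359690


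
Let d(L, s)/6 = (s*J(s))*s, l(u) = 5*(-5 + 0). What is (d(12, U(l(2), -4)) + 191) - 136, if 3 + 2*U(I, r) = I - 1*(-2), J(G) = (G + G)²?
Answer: 685519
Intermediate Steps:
J(G) = 4*G² (J(G) = (2*G)² = 4*G²)
l(u) = -25 (l(u) = 5*(-5) = -25)
U(I, r) = -½ + I/2 (U(I, r) = -3/2 + (I - 1*(-2))/2 = -3/2 + (I + 2)/2 = -3/2 + (2 + I)/2 = -3/2 + (1 + I/2) = -½ + I/2)
d(L, s) = 24*s⁴ (d(L, s) = 6*((s*(4*s²))*s) = 6*((4*s³)*s) = 6*(4*s⁴) = 24*s⁴)
(d(12, U(l(2), -4)) + 191) - 136 = (24*(-½ + (½)*(-25))⁴ + 191) - 136 = (24*(-½ - 25/2)⁴ + 191) - 136 = (24*(-13)⁴ + 191) - 136 = (24*28561 + 191) - 136 = (685464 + 191) - 136 = 685655 - 136 = 685519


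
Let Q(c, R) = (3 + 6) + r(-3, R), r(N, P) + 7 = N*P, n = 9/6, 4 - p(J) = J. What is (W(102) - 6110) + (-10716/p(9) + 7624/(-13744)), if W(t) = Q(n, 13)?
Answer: -34397407/8590 ≈ -4004.4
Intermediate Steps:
p(J) = 4 - J
n = 3/2 (n = 9*(⅙) = 3/2 ≈ 1.5000)
r(N, P) = -7 + N*P
Q(c, R) = 2 - 3*R (Q(c, R) = (3 + 6) + (-7 - 3*R) = 9 + (-7 - 3*R) = 2 - 3*R)
W(t) = -37 (W(t) = 2 - 3*13 = 2 - 39 = -37)
(W(102) - 6110) + (-10716/p(9) + 7624/(-13744)) = (-37 - 6110) + (-10716/(4 - 1*9) + 7624/(-13744)) = -6147 + (-10716/(4 - 9) + 7624*(-1/13744)) = -6147 + (-10716/(-5) - 953/1718) = -6147 + (-10716*(-⅕) - 953/1718) = -6147 + (10716/5 - 953/1718) = -6147 + 18405323/8590 = -34397407/8590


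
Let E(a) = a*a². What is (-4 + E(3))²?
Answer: 529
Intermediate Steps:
E(a) = a³
(-4 + E(3))² = (-4 + 3³)² = (-4 + 27)² = 23² = 529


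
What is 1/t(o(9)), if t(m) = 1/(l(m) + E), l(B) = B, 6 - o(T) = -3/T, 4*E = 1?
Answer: 79/12 ≈ 6.5833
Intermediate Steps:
E = ¼ (E = (¼)*1 = ¼ ≈ 0.25000)
o(T) = 6 + 3/T (o(T) = 6 - (-3)/T = 6 + 3/T)
t(m) = 1/(¼ + m) (t(m) = 1/(m + ¼) = 1/(¼ + m))
1/t(o(9)) = 1/(4/(1 + 4*(6 + 3/9))) = 1/(4/(1 + 4*(6 + 3*(⅑)))) = 1/(4/(1 + 4*(6 + ⅓))) = 1/(4/(1 + 4*(19/3))) = 1/(4/(1 + 76/3)) = 1/(4/(79/3)) = 1/(4*(3/79)) = 1/(12/79) = 79/12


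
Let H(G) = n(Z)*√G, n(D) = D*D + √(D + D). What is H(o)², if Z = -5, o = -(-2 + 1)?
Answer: (25 + I*√10)² ≈ 615.0 + 158.11*I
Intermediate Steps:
o = 1 (o = -1*(-1) = 1)
n(D) = D² + √2*√D (n(D) = D² + √(2*D) = D² + √2*√D)
H(G) = √G*(25 + I*√10) (H(G) = ((-5)² + √2*√(-5))*√G = (25 + √2*(I*√5))*√G = (25 + I*√10)*√G = √G*(25 + I*√10))
H(o)² = (√1*(25 + I*√10))² = (1*(25 + I*√10))² = (25 + I*√10)²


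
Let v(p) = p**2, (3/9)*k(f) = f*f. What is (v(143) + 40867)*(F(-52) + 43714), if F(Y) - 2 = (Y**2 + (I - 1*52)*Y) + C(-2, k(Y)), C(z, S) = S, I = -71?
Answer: 3735861248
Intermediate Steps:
k(f) = 3*f**2 (k(f) = 3*(f*f) = 3*f**2)
F(Y) = 2 - 123*Y + 4*Y**2 (F(Y) = 2 + ((Y**2 + (-71 - 1*52)*Y) + 3*Y**2) = 2 + ((Y**2 + (-71 - 52)*Y) + 3*Y**2) = 2 + ((Y**2 - 123*Y) + 3*Y**2) = 2 + (-123*Y + 4*Y**2) = 2 - 123*Y + 4*Y**2)
(v(143) + 40867)*(F(-52) + 43714) = (143**2 + 40867)*((2 - 123*(-52) + 4*(-52)**2) + 43714) = (20449 + 40867)*((2 + 6396 + 4*2704) + 43714) = 61316*((2 + 6396 + 10816) + 43714) = 61316*(17214 + 43714) = 61316*60928 = 3735861248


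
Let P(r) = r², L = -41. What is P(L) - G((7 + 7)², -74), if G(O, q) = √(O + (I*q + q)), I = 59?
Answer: 1681 - 2*I*√1061 ≈ 1681.0 - 65.146*I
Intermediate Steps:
G(O, q) = √(O + 60*q) (G(O, q) = √(O + (59*q + q)) = √(O + 60*q))
P(L) - G((7 + 7)², -74) = (-41)² - √((7 + 7)² + 60*(-74)) = 1681 - √(14² - 4440) = 1681 - √(196 - 4440) = 1681 - √(-4244) = 1681 - 2*I*√1061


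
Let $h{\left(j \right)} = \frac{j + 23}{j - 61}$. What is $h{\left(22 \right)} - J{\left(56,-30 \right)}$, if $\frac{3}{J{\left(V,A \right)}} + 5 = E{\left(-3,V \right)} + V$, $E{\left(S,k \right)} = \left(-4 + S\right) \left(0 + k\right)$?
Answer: $- \frac{5076}{4433} \approx -1.145$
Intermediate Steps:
$E{\left(S,k \right)} = k \left(-4 + S\right)$ ($E{\left(S,k \right)} = \left(-4 + S\right) k = k \left(-4 + S\right)$)
$h{\left(j \right)} = \frac{23 + j}{-61 + j}$
$J{\left(V,A \right)} = \frac{3}{-5 - 6 V}$ ($J{\left(V,A \right)} = \frac{3}{-5 + \left(V \left(-4 - 3\right) + V\right)} = \frac{3}{-5 + \left(V \left(-7\right) + V\right)} = \frac{3}{-5 + \left(- 7 V + V\right)} = \frac{3}{-5 - 6 V}$)
$h{\left(22 \right)} - J{\left(56,-30 \right)} = \frac{23 + 22}{-61 + 22} - - \frac{3}{5 + 6 \cdot 56} = \frac{1}{-39} \cdot 45 - - \frac{3}{5 + 336} = \left(- \frac{1}{39}\right) 45 - - \frac{3}{341} = - \frac{15}{13} - \left(-3\right) \frac{1}{341} = - \frac{15}{13} - - \frac{3}{341} = - \frac{15}{13} + \frac{3}{341} = - \frac{5076}{4433}$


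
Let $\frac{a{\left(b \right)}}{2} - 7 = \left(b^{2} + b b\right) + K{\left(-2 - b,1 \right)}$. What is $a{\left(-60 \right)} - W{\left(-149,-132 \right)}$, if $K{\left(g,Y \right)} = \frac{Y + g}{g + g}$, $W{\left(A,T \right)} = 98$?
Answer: $\frac{830387}{58} \approx 14317.0$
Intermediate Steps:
$K{\left(g,Y \right)} = \frac{Y + g}{2 g}$
$a{\left(b \right)} = 14 + 4 b^{2} + \frac{-1 - b}{-2 - b}$ ($a{\left(b \right)} = 14 + 2 \left(\left(b^{2} + b b\right) + \frac{1 - \left(2 + b\right)}{2 \left(-2 - b\right)}\right) = 14 + 2 \left(\left(b^{2} + b^{2}\right) + \frac{-1 - b}{2 \left(-2 - b\right)}\right) = 14 + 2 \left(2 b^{2} + \frac{-1 - b}{2 \left(-2 - b\right)}\right) = 14 + \left(4 b^{2} + \frac{-1 - b}{-2 - b}\right) = 14 + 4 b^{2} + \frac{-1 - b}{-2 - b}$)
$a{\left(-60 \right)} - W{\left(-149,-132 \right)} = \frac{1 - 60 + 2 \left(2 - 60\right) \left(7 + 2 \left(-60\right)^{2}\right)}{2 - 60} - 98 = \frac{1 - 60 + 2 \left(-58\right) \left(7 + 2 \cdot 3600\right)}{-58} - 98 = - \frac{1 - 60 + 2 \left(-58\right) \left(7 + 7200\right)}{58} - 98 = - \frac{1 - 60 + 2 \left(-58\right) 7207}{58} - 98 = - \frac{1 - 60 - 836012}{58} - 98 = \left(- \frac{1}{58}\right) \left(-836071\right) - 98 = \frac{836071}{58} - 98 = \frac{830387}{58}$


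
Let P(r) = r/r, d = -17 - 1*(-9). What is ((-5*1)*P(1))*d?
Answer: 40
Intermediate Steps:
d = -8 (d = -17 + 9 = -8)
P(r) = 1
((-5*1)*P(1))*d = (-5*1*1)*(-8) = -5*1*(-8) = -5*(-8) = 40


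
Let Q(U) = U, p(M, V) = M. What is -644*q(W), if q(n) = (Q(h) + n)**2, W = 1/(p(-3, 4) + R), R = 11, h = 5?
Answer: -270641/16 ≈ -16915.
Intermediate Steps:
W = 1/8 (W = 1/(-3 + 11) = 1/8 ≈ 0.12500)
q(n) = (5 + n)**2
-644*q(W) = -644*(5 + 1/8)**2 = -644*(41/8)**2 = -644*1681/64 = -270641/16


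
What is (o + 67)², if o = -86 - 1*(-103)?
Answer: 7056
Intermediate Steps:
o = 17 (o = -86 + 103 = 17)
(o + 67)² = (17 + 67)² = 84² = 7056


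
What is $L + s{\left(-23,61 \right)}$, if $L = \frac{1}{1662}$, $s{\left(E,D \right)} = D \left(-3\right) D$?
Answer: $- \frac{18552905}{1662} \approx -11163.0$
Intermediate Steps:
$s{\left(E,D \right)} = - 3 D^{2}$ ($s{\left(E,D \right)} = - 3 D D = - 3 D^{2}$)
$L = \frac{1}{1662} \approx 0.00060168$
$L + s{\left(-23,61 \right)} = \frac{1}{1662} - 3 \cdot 61^{2} = \frac{1}{1662} - 11163 = - \frac{18552905}{1662}$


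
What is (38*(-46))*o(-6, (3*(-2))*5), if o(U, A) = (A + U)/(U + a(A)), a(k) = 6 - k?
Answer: 10488/5 ≈ 2097.6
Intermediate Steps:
o(U, A) = (A + U)/(6 + U - A) (o(U, A) = (A + U)/(U + (6 - A)) = (A + U)/(6 + U - A))
(38*(-46))*o(-6, (3*(-2))*5) = (38*(-46))*(((3*(-2))*5 - 6)/(6 - 6 - 3*(-2)*5)) = -1748*(-6*5 - 6)/(6 - 6 - (-6)*5) = -1748*(-30 - 6)/(6 - 6 - 1*(-30)) = -1748*(-36)/(6 - 6 + 30) = -1748*(-36)/30 = -874*(-36)/15 = -1748*(-6/5) = 10488/5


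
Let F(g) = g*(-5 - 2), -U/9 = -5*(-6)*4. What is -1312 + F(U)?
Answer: 6248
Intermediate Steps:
U = -1080 (U = -9*(-5*(-6))*4 = -270*4 = -9*120 = -1080)
F(g) = -7*g (F(g) = g*(-7) = -7*g)
-1312 + F(U) = -1312 - 7*(-1080) = -1312 + 7560 = 6248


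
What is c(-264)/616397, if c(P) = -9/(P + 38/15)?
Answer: 135/2417509034 ≈ 5.5843e-8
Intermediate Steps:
c(P) = -9/(38/15 + P) (c(P) = -9/(P + 38*(1/15)) = -9/(P + 38/15) = -9/(38/15 + P))
c(-264)/616397 = -135/(38 + 15*(-264))/616397 = -135/(38 - 3960)*(1/616397) = -135/(-3922)*(1/616397) = -135*(-1/3922)*(1/616397) = (135/3922)*(1/616397) = 135/2417509034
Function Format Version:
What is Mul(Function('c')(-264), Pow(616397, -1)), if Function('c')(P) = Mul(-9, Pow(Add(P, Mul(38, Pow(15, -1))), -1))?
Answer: Rational(135, 2417509034) ≈ 5.5843e-8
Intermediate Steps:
Function('c')(P) = Mul(-9, Pow(Add(Rational(38, 15), P), -1)) (Function('c')(P) = Mul(-9, Pow(Add(P, Mul(38, Rational(1, 15))), -1)) = Mul(-9, Pow(Add(P, Rational(38, 15)), -1)) = Mul(-9, Pow(Add(Rational(38, 15), P), -1)))
Mul(Function('c')(-264), Pow(616397, -1)) = Mul(Mul(-135, Pow(Add(38, Mul(15, -264)), -1)), Pow(616397, -1)) = Mul(Mul(-135, Pow(Add(38, -3960), -1)), Rational(1, 616397)) = Mul(Mul(-135, Pow(-3922, -1)), Rational(1, 616397)) = Mul(Mul(-135, Rational(-1, 3922)), Rational(1, 616397)) = Mul(Rational(135, 3922), Rational(1, 616397)) = Rational(135, 2417509034)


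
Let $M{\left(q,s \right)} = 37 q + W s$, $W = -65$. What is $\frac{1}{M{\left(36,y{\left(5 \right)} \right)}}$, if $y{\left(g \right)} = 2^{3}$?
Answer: $\frac{1}{812} \approx 0.0012315$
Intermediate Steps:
$y{\left(g \right)} = 8$
$M{\left(q,s \right)} = - 65 s + 37 q$ ($M{\left(q,s \right)} = 37 q - 65 s = - 65 s + 37 q$)
$\frac{1}{M{\left(36,y{\left(5 \right)} \right)}} = \frac{1}{\left(-65\right) 8 + 37 \cdot 36} = \frac{1}{-520 + 1332} = \frac{1}{812}$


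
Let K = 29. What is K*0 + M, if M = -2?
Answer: -2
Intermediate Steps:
K*0 + M = 29*0 - 2 = 0 - 2 = -2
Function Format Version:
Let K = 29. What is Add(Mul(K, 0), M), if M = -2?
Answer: -2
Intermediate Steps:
Add(Mul(K, 0), M) = Add(Mul(29, 0), -2) = Add(0, -2) = -2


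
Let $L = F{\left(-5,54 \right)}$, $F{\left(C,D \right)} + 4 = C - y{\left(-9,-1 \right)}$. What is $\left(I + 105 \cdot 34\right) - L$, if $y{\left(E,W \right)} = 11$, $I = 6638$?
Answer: $10228$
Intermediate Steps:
$F{\left(C,D \right)} = -15 + C$ ($F{\left(C,D \right)} = -4 + \left(C - 11\right) = -4 + \left(-11 + C\right) = -15 + C$)
$L = -20$ ($L = -15 - 5 = -20$)
$\left(I + 105 \cdot 34\right) - L = \left(6638 + 105 \cdot 34\right) - -20 = \left(6638 + 3570\right) + 20 = 10208 + 20 = 10228$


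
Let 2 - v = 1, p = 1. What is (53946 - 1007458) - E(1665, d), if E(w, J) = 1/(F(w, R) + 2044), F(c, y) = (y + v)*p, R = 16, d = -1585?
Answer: -1965188233/2061 ≈ -9.5351e+5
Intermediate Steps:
v = 1 (v = 2 - 1*1 = 2 - 1 = 1)
F(c, y) = 1 + y (F(c, y) = (y + 1)*1 = (1 + y)*1 = 1 + y)
E(w, J) = 1/2061 (E(w, J) = 1/((1 + 16) + 2044) = 1/(17 + 2044) = 1/2061)
(53946 - 1007458) - E(1665, d) = (53946 - 1007458) - 1*1/2061 = -953512 - 1/2061 = -1965188233/2061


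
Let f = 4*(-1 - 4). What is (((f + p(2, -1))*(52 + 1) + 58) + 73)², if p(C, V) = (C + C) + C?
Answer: 373321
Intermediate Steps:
p(C, V) = 3*C (p(C, V) = 2*C + C = 3*C)
f = -20 (f = 4*(-5) = -20)
(((f + p(2, -1))*(52 + 1) + 58) + 73)² = (((-20 + 3*2)*(52 + 1) + 58) + 73)² = (((-20 + 6)*53 + 58) + 73)² = ((-14*53 + 58) + 73)² = ((-742 + 58) + 73)² = (-684 + 73)² = (-611)² = 373321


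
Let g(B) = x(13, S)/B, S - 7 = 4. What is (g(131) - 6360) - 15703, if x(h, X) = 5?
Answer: -2890248/131 ≈ -22063.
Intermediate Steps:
S = 11 (S = 7 + 4 = 11)
g(B) = 5/B
(g(131) - 6360) - 15703 = (5/131 - 6360) - 15703 = -833155/131 - 15703 = -2890248/131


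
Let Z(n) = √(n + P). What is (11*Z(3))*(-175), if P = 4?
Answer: -1925*√7 ≈ -5093.1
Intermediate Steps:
Z(n) = √(4 + n) (Z(n) = √(n + 4) = √(4 + n))
(11*Z(3))*(-175) = (11*√(4 + 3))*(-175) = (11*√7)*(-175) = -1925*√7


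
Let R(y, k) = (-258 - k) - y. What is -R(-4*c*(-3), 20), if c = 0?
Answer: 278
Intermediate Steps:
R(y, k) = -258 - k - y
-R(-4*c*(-3), 20) = -(-258 - 1*20 - (-4*0)*(-3)) = -(-258 - 20 - 0*(-3)) = -(-258 - 20 - 1*0) = -(-258 - 20 + 0) = -1*(-278) = 278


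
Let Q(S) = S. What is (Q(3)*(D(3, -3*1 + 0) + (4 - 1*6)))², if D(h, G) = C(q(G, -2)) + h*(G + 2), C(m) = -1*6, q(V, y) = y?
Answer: 1089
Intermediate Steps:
C(m) = -6
D(h, G) = -6 + h*(2 + G) (D(h, G) = -6 + h*(G + 2) = -6 + h*(2 + G))
(Q(3)*(D(3, -3*1 + 0) + (4 - 1*6)))² = (3*((-6 + 2*3 + (-3*1 + 0)*3) + (4 - 1*6)))² = (3*((-6 + 6 + (-3 + 0)*3) + (4 - 6)))² = (3*((-6 + 6 - 3*3) - 2))² = (3*((-6 + 6 - 9) - 2))² = (3*(-9 - 2))² = (3*(-11))² = (-33)² = 1089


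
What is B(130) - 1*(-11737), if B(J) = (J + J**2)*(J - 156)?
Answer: -431043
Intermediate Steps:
B(J) = (-156 + J)*(J + J**2) (B(J) = (J + J**2)*(-156 + J) = (-156 + J)*(J + J**2))
B(130) - 1*(-11737) = 130*(-156 + 130**2 - 155*130) - 1*(-11737) = 130*(-156 + 16900 - 20150) + 11737 = 130*(-3406) + 11737 = -442780 + 11737 = -431043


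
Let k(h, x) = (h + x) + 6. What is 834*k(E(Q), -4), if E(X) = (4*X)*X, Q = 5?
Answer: 85068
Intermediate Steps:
E(X) = 4*X²
k(h, x) = 6 + h + x
834*k(E(Q), -4) = 834*(6 + 4*5² - 4) = 834*(6 + 4*25 - 4) = 834*(6 + 100 - 4) = 834*102 = 85068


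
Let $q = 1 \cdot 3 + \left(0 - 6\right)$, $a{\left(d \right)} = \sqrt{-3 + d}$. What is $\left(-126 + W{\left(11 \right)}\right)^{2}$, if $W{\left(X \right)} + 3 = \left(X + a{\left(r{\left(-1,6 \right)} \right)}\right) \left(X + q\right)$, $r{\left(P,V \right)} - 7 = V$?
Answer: $2321 - 656 \sqrt{10} \approx 246.55$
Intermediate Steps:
$r{\left(P,V \right)} = 7 + V$
$q = -3$ ($q = 3 + \left(0 - 6\right) = 3 - 6 = -3$)
$W{\left(X \right)} = -3 + \left(-3 + X\right) \left(X + \sqrt{10}\right)$ ($W{\left(X \right)} = -3 + \left(X + \sqrt{-3 + \left(7 + 6\right)}\right) \left(X - 3\right) = -3 + \left(X + \sqrt{-3 + 13}\right) \left(-3 + X\right) = -3 + \left(X + \sqrt{10}\right) \left(-3 + X\right) = -3 + \left(-3 + X\right) \left(X + \sqrt{10}\right)$)
$\left(-126 + W{\left(11 \right)}\right)^{2} = \left(-126 - \left(36 - 121 - 8 \sqrt{10}\right)\right)^{2} = \left(-126 - \left(-85 - 8 \sqrt{10}\right)\right)^{2} = \left(-126 + \left(85 + 8 \sqrt{10}\right)\right)^{2} = \left(-41 + 8 \sqrt{10}\right)^{2}$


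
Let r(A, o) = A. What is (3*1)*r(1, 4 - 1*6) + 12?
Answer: 15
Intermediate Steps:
(3*1)*r(1, 4 - 1*6) + 12 = (3*1)*1 + 12 = 3*1 + 12 = 3 + 12 = 15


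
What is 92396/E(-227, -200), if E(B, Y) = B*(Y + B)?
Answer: 92396/96929 ≈ 0.95323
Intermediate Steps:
E(B, Y) = B*(B + Y)
92396/E(-227, -200) = 92396/((-227*(-227 - 200))) = 92396/((-227*(-427))) = 92396/96929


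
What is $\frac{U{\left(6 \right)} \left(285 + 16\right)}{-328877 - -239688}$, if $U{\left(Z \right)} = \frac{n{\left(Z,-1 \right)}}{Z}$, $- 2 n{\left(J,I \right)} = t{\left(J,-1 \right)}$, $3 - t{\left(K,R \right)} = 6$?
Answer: $- \frac{301}{356756} \approx -0.00084371$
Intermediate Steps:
$t{\left(K,R \right)} = -3$ ($t{\left(K,R \right)} = 3 - 6 = -3$)
$n{\left(J,I \right)} = \frac{3}{2}$ ($n{\left(J,I \right)} = \left(- \frac{1}{2}\right) \left(-3\right) = \frac{3}{2}$)
$U{\left(Z \right)} = \frac{3}{2 Z}$
$\frac{U{\left(6 \right)} \left(285 + 16\right)}{-328877 - -239688} = \frac{\frac{3}{2 \cdot 6} \left(285 + 16\right)}{-328877 - -239688} = \frac{\frac{3}{2} \cdot \frac{1}{6} \cdot 301}{-328877 + 239688} = \frac{\frac{1}{4} \cdot 301}{-89189} = \frac{301}{4} \left(- \frac{1}{89189}\right) = - \frac{301}{356756}$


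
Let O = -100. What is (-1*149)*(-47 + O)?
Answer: 21903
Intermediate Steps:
(-1*149)*(-47 + O) = (-1*149)*(-47 - 100) = -149*(-147) = 21903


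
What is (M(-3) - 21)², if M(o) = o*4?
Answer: 1089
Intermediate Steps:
M(o) = 4*o
(M(-3) - 21)² = (4*(-3) - 21)² = (-12 - 21)² = (-33)² = 1089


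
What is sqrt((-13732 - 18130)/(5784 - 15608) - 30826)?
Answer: I*sqrt(46480223967)/1228 ≈ 175.56*I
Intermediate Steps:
sqrt((-13732 - 18130)/(5784 - 15608) - 30826) = sqrt(-31862/(-9824) - 30826) = sqrt(-31862*(-1/9824) - 30826) = sqrt(15931/4912 - 30826) = sqrt(-151401381/4912) = I*sqrt(46480223967)/1228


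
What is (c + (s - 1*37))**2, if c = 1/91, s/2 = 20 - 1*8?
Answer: 1397124/8281 ≈ 168.71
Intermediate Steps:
s = 24 (s = 2*(20 - 1*8) = 2*(20 - 8) = 2*12 = 24)
c = 1/91 ≈ 0.010989
(c + (s - 1*37))**2 = (1/91 + (24 - 1*37))**2 = (1/91 + (24 - 37))**2 = (1/91 - 13)**2 = (-1182/91)**2 = 1397124/8281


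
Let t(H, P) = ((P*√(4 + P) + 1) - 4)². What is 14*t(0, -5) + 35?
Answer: -189 + 420*I ≈ -189.0 + 420.0*I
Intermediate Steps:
t(H, P) = (-3 + P*√(4 + P))² (t(H, P) = ((1 + P*√(4 + P)) - 4)² = (-3 + P*√(4 + P))²)
14*t(0, -5) + 35 = 14*(-3 - 5*√(4 - 5))² + 35 = 14*(-3 - 5*I)² + 35 = 35 + 14*(-3 - 5*I)²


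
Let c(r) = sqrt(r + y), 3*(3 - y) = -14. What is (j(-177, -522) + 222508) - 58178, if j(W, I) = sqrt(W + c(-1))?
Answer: 164330 + sqrt(-1593 + 6*sqrt(15))/3 ≈ 1.6433e+5 + 13.207*I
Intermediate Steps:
y = 23/3 (y = 3 - 1/3*(-14) = 3 + 14/3 = 23/3 ≈ 7.6667)
c(r) = sqrt(23/3 + r) (c(r) = sqrt(r + 23/3) = sqrt(23/3 + r))
j(W, I) = sqrt(W + 2*sqrt(15)/3) (j(W, I) = sqrt(W + sqrt(69 + 9*(-1))/3) = sqrt(W + sqrt(69 - 9)/3) = sqrt(W + sqrt(60)/3) = sqrt(W + (2*sqrt(15))/3) = sqrt(W + 2*sqrt(15)/3))
(j(-177, -522) + 222508) - 58178 = (sqrt(6*sqrt(15) + 9*(-177))/3 + 222508) - 58178 = (sqrt(6*sqrt(15) - 1593)/3 + 222508) - 58178 = (sqrt(-1593 + 6*sqrt(15))/3 + 222508) - 58178 = (222508 + sqrt(-1593 + 6*sqrt(15))/3) - 58178 = 164330 + sqrt(-1593 + 6*sqrt(15))/3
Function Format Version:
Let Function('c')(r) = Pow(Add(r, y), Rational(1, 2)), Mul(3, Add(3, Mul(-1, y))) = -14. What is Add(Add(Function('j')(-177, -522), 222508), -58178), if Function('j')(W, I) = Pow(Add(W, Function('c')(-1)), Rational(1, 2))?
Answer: Add(164330, Mul(Rational(1, 3), Pow(Add(-1593, Mul(6, Pow(15, Rational(1, 2)))), Rational(1, 2)))) ≈ Add(1.6433e+5, Mul(13.207, I))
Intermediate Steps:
y = Rational(23, 3) (y = Add(3, Mul(Rational(-1, 3), -14)) = Add(3, Rational(14, 3)) = Rational(23, 3) ≈ 7.6667)
Function('c')(r) = Pow(Add(Rational(23, 3), r), Rational(1, 2)) (Function('c')(r) = Pow(Add(r, Rational(23, 3)), Rational(1, 2)) = Pow(Add(Rational(23, 3), r), Rational(1, 2)))
Function('j')(W, I) = Pow(Add(W, Mul(Rational(2, 3), Pow(15, Rational(1, 2)))), Rational(1, 2)) (Function('j')(W, I) = Pow(Add(W, Mul(Rational(1, 3), Pow(Add(69, Mul(9, -1)), Rational(1, 2)))), Rational(1, 2)) = Pow(Add(W, Mul(Rational(1, 3), Pow(Add(69, -9), Rational(1, 2)))), Rational(1, 2)) = Pow(Add(W, Mul(Rational(1, 3), Pow(60, Rational(1, 2)))), Rational(1, 2)) = Pow(Add(W, Mul(Rational(1, 3), Mul(2, Pow(15, Rational(1, 2))))), Rational(1, 2)) = Pow(Add(W, Mul(Rational(2, 3), Pow(15, Rational(1, 2)))), Rational(1, 2)))
Add(Add(Function('j')(-177, -522), 222508), -58178) = Add(Add(Mul(Rational(1, 3), Pow(Add(Mul(6, Pow(15, Rational(1, 2))), Mul(9, -177)), Rational(1, 2))), 222508), -58178) = Add(Add(Mul(Rational(1, 3), Pow(Add(Mul(6, Pow(15, Rational(1, 2))), -1593), Rational(1, 2))), 222508), -58178) = Add(Add(Mul(Rational(1, 3), Pow(Add(-1593, Mul(6, Pow(15, Rational(1, 2)))), Rational(1, 2))), 222508), -58178) = Add(Add(222508, Mul(Rational(1, 3), Pow(Add(-1593, Mul(6, Pow(15, Rational(1, 2)))), Rational(1, 2)))), -58178) = Add(164330, Mul(Rational(1, 3), Pow(Add(-1593, Mul(6, Pow(15, Rational(1, 2)))), Rational(1, 2))))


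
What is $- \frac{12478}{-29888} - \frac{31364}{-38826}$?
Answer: $\frac{355469515}{290107872} \approx 1.2253$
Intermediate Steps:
$- \frac{12478}{-29888} - \frac{31364}{-38826} = \left(-12478\right) \left(- \frac{1}{29888}\right) - - \frac{15682}{19413} = \frac{6239}{14944} + \frac{15682}{19413} = \frac{355469515}{290107872}$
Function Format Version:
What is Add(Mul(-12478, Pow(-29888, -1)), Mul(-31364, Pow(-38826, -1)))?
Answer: Rational(355469515, 290107872) ≈ 1.2253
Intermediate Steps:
Add(Mul(-12478, Pow(-29888, -1)), Mul(-31364, Pow(-38826, -1))) = Add(Mul(-12478, Rational(-1, 29888)), Mul(-31364, Rational(-1, 38826))) = Add(Rational(6239, 14944), Rational(15682, 19413)) = Rational(355469515, 290107872)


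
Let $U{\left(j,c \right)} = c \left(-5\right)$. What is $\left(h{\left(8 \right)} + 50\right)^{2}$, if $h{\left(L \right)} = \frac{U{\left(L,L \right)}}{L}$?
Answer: $2025$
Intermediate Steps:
$U{\left(j,c \right)} = - 5 c$
$h{\left(L \right)} = -5$ ($h{\left(L \right)} = \frac{\left(-5\right) L}{L} = -5$)
$\left(h{\left(8 \right)} + 50\right)^{2} = \left(-5 + 50\right)^{2} = 45^{2} = 2025$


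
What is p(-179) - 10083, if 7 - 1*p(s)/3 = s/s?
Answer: -10065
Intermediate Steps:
p(s) = 18 (p(s) = 21 - 3*s/s = 21 - 3*1 = 21 - 3 = 18)
p(-179) - 10083 = 18 - 10083 = -10065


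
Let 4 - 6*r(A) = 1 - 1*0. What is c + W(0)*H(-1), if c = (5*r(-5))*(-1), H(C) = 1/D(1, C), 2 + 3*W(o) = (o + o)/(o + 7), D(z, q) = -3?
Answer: -41/18 ≈ -2.2778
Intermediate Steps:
r(A) = ½ (r(A) = ⅔ - (1 - 1*0)/6 = ⅔ - (1 + 0)/6 = ⅔ - ⅙*1 = ⅔ - ⅙ = ½)
W(o) = -⅔ + 2*o/(3*(7 + o)) (W(o) = -⅔ + ((o + o)/(o + 7))/3 = -⅔ + ((2*o)/(7 + o))/3 = -⅔ + (2*o/(7 + o))/3 = -⅔ + 2*o/(3*(7 + o)))
H(C) = -⅓ (H(C) = 1/(-3) = -⅓)
c = -5/2 (c = (5*(½))*(-1) = (5/2)*(-1) = -5/2 ≈ -2.5000)
c + W(0)*H(-1) = -5/2 - 14/(21 + 3*0)*(-⅓) = -5/2 - 14/(21 + 0)*(-⅓) = -5/2 - 14/21*(-⅓) = -5/2 - 14*1/21*(-⅓) = -5/2 - ⅔*(-⅓) = -5/2 + 2/9 = -41/18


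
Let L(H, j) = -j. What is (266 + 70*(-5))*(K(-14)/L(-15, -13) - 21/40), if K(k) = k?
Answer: 17493/130 ≈ 134.56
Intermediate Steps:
(266 + 70*(-5))*(K(-14)/L(-15, -13) - 21/40) = (266 + 70*(-5))*(-14/((-1*(-13))) - 21/40) = (266 - 350)*(-14/13 - 21*1/40) = -84*(-14*1/13 - 21/40) = -84*(-14/13 - 21/40) = -84*(-833/520) = 17493/130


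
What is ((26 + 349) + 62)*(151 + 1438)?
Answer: 694393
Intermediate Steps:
((26 + 349) + 62)*(151 + 1438) = (375 + 62)*1589 = 437*1589 = 694393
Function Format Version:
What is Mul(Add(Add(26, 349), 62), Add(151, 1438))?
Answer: 694393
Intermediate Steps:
Mul(Add(Add(26, 349), 62), Add(151, 1438)) = Mul(Add(375, 62), 1589) = Mul(437, 1589) = 694393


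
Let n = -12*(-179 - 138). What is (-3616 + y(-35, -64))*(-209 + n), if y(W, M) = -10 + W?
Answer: -13161295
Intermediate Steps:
n = 3804 (n = -12*(-317) = 3804)
(-3616 + y(-35, -64))*(-209 + n) = (-3616 + (-10 - 35))*(-209 + 3804) = (-3616 - 45)*3595 = -3661*3595 = -13161295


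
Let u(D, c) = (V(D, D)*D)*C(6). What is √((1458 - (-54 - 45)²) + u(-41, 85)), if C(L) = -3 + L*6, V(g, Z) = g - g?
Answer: 9*I*√103 ≈ 91.34*I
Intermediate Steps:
V(g, Z) = 0
C(L) = -3 + 6*L
u(D, c) = 0 (u(D, c) = (0*D)*(-3 + 6*6) = 0*(-3 + 36) = 0*33 = 0)
√((1458 - (-54 - 45)²) + u(-41, 85)) = √((1458 - (-54 - 45)²) + 0) = √((1458 - 1*(-99)²) + 0) = √((1458 - 1*9801) + 0) = √((1458 - 9801) + 0) = √(-8343 + 0) = √(-8343) = 9*I*√103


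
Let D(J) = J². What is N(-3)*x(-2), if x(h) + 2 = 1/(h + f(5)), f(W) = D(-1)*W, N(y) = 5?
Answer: -25/3 ≈ -8.3333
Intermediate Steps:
f(W) = W (f(W) = (-1)²*W = 1*W = W)
x(h) = -2 + 1/(5 + h) (x(h) = -2 + 1/(h + 5) = -2 + 1/(5 + h))
N(-3)*x(-2) = 5*((-9 - 2*(-2))/(5 - 2)) = 5*((-9 + 4)/3) = 5*((⅓)*(-5)) = 5*(-5/3) = -25/3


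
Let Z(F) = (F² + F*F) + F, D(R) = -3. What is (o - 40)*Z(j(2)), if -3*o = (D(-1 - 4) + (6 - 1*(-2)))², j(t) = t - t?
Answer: 0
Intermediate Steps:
j(t) = 0
Z(F) = F + 2*F² (Z(F) = (F² + F²) + F = 2*F² + F = F + 2*F²)
o = -25/3 (o = -(-3 + (6 - 1*(-2)))²/3 = -(-3 + (6 + 2))²/3 = -(-3 + 8)²/3 = -⅓*5² = -⅓*25 = -25/3 ≈ -8.3333)
(o - 40)*Z(j(2)) = (-25/3 - 40)*(0*(1 + 2*0)) = -0*(1 + 0) = -0 = -145/3*0 = 0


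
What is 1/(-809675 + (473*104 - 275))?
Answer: -1/760758 ≈ -1.3145e-6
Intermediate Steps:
1/(-809675 + (473*104 - 275)) = 1/(-809675 + (49192 - 275)) = 1/(-809675 + 48917) = 1/(-760758) = -1/760758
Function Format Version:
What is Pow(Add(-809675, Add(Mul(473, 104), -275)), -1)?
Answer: Rational(-1, 760758) ≈ -1.3145e-6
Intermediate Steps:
Pow(Add(-809675, Add(Mul(473, 104), -275)), -1) = Pow(Add(-809675, Add(49192, -275)), -1) = Pow(Add(-809675, 48917), -1) = Pow(-760758, -1) = Rational(-1, 760758)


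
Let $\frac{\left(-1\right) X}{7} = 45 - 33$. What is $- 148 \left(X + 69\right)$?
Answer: $2220$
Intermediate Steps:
$X = -84$ ($X = - 7 \left(45 - 33\right) = \left(-7\right) 12 = -84$)
$- 148 \left(X + 69\right) = - 148 \left(-84 + 69\right) = \left(-148\right) \left(-15\right) = 2220$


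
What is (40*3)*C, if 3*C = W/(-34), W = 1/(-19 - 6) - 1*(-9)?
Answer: -896/85 ≈ -10.541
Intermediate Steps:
W = 224/25 (W = 1/(-25) + 9 = -1/25 + 9 = 224/25 ≈ 8.9600)
C = -112/1275 (C = ((224/25)/(-34))/3 = ((224/25)*(-1/34))/3 = (1/3)*(-112/425) = -112/1275 ≈ -0.087843)
(40*3)*C = (40*3)*(-112/1275) = 120*(-112/1275) = -896/85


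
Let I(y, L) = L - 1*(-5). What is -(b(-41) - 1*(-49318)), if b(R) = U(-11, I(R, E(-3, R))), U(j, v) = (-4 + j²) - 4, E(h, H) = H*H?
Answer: -49431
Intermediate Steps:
E(h, H) = H²
I(y, L) = 5 + L (I(y, L) = L + 5 = 5 + L)
U(j, v) = -8 + j²
b(R) = 113 (b(R) = -8 + (-11)² = -8 + 121 = 113)
-(b(-41) - 1*(-49318)) = -(113 - 1*(-49318)) = -(113 + 49318) = -1*49431 = -49431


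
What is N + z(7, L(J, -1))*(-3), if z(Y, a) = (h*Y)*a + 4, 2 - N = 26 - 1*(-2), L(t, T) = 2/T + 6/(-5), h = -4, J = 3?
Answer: -1534/5 ≈ -306.80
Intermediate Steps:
L(t, T) = -6/5 + 2/T (L(t, T) = 2/T + 6*(-⅕) = 2/T - 6/5 = -6/5 + 2/T)
N = -26 (N = 2 - (26 - 1*(-2)) = 2 - (26 + 2) = 2 - 1*28 = 2 - 28 = -26)
z(Y, a) = 4 - 4*Y*a (z(Y, a) = (-4*Y)*a + 4 = -4*Y*a + 4 = 4 - 4*Y*a)
N + z(7, L(J, -1))*(-3) = -26 + (4 - 4*7*(-6/5 + 2/(-1)))*(-3) = -26 + (4 - 4*7*(-6/5 + 2*(-1)))*(-3) = -26 + (4 - 4*7*(-6/5 - 2))*(-3) = -26 + (4 - 4*7*(-16/5))*(-3) = -26 + (4 + 448/5)*(-3) = -26 + (468/5)*(-3) = -26 - 1404/5 = -1534/5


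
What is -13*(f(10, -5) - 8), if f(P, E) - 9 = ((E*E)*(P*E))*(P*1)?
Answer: 162487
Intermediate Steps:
f(P, E) = 9 + E³*P² (f(P, E) = 9 + ((E*E)*(P*E))*(P*1) = 9 + (E²*(E*P))*P = 9 + (P*E³)*P = 9 + E³*P²)
-13*(f(10, -5) - 8) = -13*((9 + (-5)³*10²) - 8) = -13*((9 - 125*100) - 8) = -13*((9 - 12500) - 8) = -13*(-12491 - 8) = -13*(-12499) = 162487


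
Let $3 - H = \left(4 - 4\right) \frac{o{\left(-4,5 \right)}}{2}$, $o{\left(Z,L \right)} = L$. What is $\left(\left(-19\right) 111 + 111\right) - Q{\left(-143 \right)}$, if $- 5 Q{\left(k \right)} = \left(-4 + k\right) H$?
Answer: $- \frac{10431}{5} \approx -2086.2$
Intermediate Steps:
$H = 3$ ($H = 3 - \left(4 - 4\right) \frac{5}{2} = 3 - 0 \cdot 5 \cdot \frac{1}{2} = 3 - 0 \cdot \frac{5}{2} = 3 - 0 = 3 + 0 = 3$)
$Q{\left(k \right)} = \frac{12}{5} - \frac{3 k}{5}$ ($Q{\left(k \right)} = - \frac{\left(-4 + k\right) 3}{5} = - \frac{-12 + 3 k}{5} = \frac{12}{5} - \frac{3 k}{5}$)
$\left(\left(-19\right) 111 + 111\right) - Q{\left(-143 \right)} = \left(\left(-19\right) 111 + 111\right) - \left(\frac{12}{5} - - \frac{429}{5}\right) = \left(-2109 + 111\right) - \left(\frac{12}{5} + \frac{429}{5}\right) = -1998 - \frac{441}{5} = - \frac{10431}{5}$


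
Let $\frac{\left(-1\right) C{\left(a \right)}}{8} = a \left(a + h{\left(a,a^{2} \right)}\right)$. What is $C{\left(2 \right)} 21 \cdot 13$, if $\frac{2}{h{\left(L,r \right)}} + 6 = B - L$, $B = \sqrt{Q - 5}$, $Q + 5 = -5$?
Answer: $- \frac{620256}{79} + \frac{8736 i \sqrt{15}}{79} \approx -7851.3 + 428.28 i$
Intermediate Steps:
$Q = -10$ ($Q = -5 - 5 = -10$)
$B = i \sqrt{15}$ ($B = \sqrt{-10 - 5} = \sqrt{-15} = i \sqrt{15} \approx 3.873 i$)
$h{\left(L,r \right)} = \frac{2}{-6 - L + i \sqrt{15}}$ ($h{\left(L,r \right)} = \frac{2}{-6 - \left(L - i \sqrt{15}\right)} = \frac{2}{-6 - L + i \sqrt{15}}$)
$C{\left(a \right)} = - 8 a \left(a - \frac{2}{6 + a - i \sqrt{15}}\right)$
$C{\left(2 \right)} 21 \cdot 13 = \left(-8\right) 2 \frac{1}{6 + 2 - i \sqrt{15}} \left(-2 + 2 \left(6 + 2 - i \sqrt{15}\right)\right) 21 \cdot 13 = \left(-8\right) 2 \frac{1}{8 - i \sqrt{15}} \left(-2 + 2 \left(8 - i \sqrt{15}\right)\right) 21 \cdot 13 = \left(-8\right) 2 \frac{1}{8 - i \sqrt{15}} \left(-2 + \left(16 - 2 i \sqrt{15}\right)\right) 21 \cdot 13 = \left(-8\right) 2 \frac{1}{8 - i \sqrt{15}} \left(14 - 2 i \sqrt{15}\right) 21 \cdot 13 = - \frac{16 \left(14 - 2 i \sqrt{15}\right)}{8 - i \sqrt{15}} \cdot 21 \cdot 13 = - \frac{336 \left(14 - 2 i \sqrt{15}\right)}{8 - i \sqrt{15}} \cdot 13 = - \frac{4368 \left(14 - 2 i \sqrt{15}\right)}{8 - i \sqrt{15}}$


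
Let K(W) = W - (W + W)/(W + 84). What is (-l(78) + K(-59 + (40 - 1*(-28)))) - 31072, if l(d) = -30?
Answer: -962029/31 ≈ -31033.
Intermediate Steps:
K(W) = W - 2*W/(84 + W)
(-l(78) + K(-59 + (40 - 1*(-28)))) - 31072 = (-1*(-30) + (-59 + (40 - 1*(-28)))*(82 + (-59 + (40 - 1*(-28))))/(84 + (-59 + (40 - 1*(-28))))) - 31072 = (30 + (-59 + (40 + 28))*(82 + (-59 + (40 + 28)))/(84 + (-59 + (40 + 28)))) - 31072 = (30 + (-59 + 68)*(82 + (-59 + 68))/(84 + (-59 + 68))) - 31072 = (30 + 9*(82 + 9)/(84 + 9)) - 31072 = (30 + 9*91/93) - 31072 = (30 + 9*(1/93)*91) - 31072 = (30 + 273/31) - 31072 = 1203/31 - 31072 = -962029/31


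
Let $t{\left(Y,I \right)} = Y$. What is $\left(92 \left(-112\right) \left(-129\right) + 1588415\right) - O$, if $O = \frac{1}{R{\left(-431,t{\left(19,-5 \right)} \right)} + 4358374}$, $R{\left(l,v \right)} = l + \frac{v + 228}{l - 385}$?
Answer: $\frac{10375332867259255}{3556081241} \approx 2.9176 \cdot 10^{6}$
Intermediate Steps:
$R{\left(l,v \right)} = l + \frac{228 + v}{-385 + l}$
$O = \frac{816}{3556081241}$ ($O = \frac{1}{\frac{228 + 19 + \left(-431\right)^{2} - -165935}{-385 - 431} + 4358374} = \frac{1}{\frac{228 + 19 + 185761 + 165935}{-816} + 4358374} = \frac{1}{\left(- \frac{1}{816}\right) 351943 + 4358374} = \frac{1}{- \frac{351943}{816} + 4358374} = \frac{1}{\frac{3556081241}{816}} = \frac{816}{3556081241} \approx 2.2947 \cdot 10^{-7}$)
$\left(92 \left(-112\right) \left(-129\right) + 1588415\right) - O = \left(92 \left(-112\right) \left(-129\right) + 1588415\right) - \frac{816}{3556081241} = \left(\left(-10304\right) \left(-129\right) + 1588415\right) - \frac{816}{3556081241} = \left(1329216 + 1588415\right) - \frac{816}{3556081241} = 2917631 - \frac{816}{3556081241} = \frac{10375332867259255}{3556081241}$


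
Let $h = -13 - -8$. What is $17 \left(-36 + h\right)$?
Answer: $-697$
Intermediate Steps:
$h = -5$ ($h = -13 + 8 = -5$)
$17 \left(-36 + h\right) = 17 \left(-36 - 5\right) = 17 \left(-41\right) = -697$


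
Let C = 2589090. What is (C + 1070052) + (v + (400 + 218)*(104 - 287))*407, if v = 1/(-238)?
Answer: -10084088015/238 ≈ -4.2370e+7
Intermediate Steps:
v = -1/238 ≈ -0.0042017
(C + 1070052) + (v + (400 + 218)*(104 - 287))*407 = (2589090 + 1070052) + (-1/238 + (400 + 218)*(104 - 287))*407 = 3659142 + (-1/238 + 618*(-183))*407 = 3659142 + (-1/238 - 113094)*407 = 3659142 - 26916373/238*407 = 3659142 - 10954963811/238 = -10084088015/238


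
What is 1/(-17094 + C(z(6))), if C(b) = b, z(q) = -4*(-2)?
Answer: -1/17086 ≈ -5.8527e-5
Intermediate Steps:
z(q) = 8
1/(-17094 + C(z(6))) = 1/(-17094 + 8) = 1/(-17086) = -1/17086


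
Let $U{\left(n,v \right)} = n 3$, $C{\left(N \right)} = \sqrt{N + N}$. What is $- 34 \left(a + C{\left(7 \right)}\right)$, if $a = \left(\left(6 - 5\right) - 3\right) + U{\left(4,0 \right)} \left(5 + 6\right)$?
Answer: $-4420 - 34 \sqrt{14} \approx -4547.2$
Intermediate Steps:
$C{\left(N \right)} = \sqrt{2} \sqrt{N}$ ($C{\left(N \right)} = \sqrt{2 N} = \sqrt{2} \sqrt{N}$)
$U{\left(n,v \right)} = 3 n$
$a = 130$ ($a = \left(\left(6 - 5\right) - 3\right) + 3 \cdot 4 \left(5 + 6\right) = \left(\left(6 - 5\right) - 3\right) + 12 \cdot 11 = \left(1 - 3\right) + 132 = -2 + 132 = 130$)
$- 34 \left(a + C{\left(7 \right)}\right) = - 34 \left(130 + \sqrt{2} \sqrt{7}\right) = - 34 \left(130 + \sqrt{14}\right) = -4420 - 34 \sqrt{14}$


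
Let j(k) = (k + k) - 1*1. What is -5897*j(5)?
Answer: -53073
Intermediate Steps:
j(k) = -1 + 2*k (j(k) = 2*k - 1 = -1 + 2*k)
-5897*j(5) = -5897*(-1 + 2*5) = -5897*(-1 + 10) = -5897*9 = -53073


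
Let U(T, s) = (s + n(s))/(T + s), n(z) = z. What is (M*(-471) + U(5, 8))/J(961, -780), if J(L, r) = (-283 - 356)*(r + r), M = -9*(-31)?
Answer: -1708301/12958920 ≈ -0.13182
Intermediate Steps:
M = 279
U(T, s) = 2*s/(T + s) (U(T, s) = (s + s)/(T + s) = (2*s)/(T + s) = 2*s/(T + s))
J(L, r) = -1278*r
(M*(-471) + U(5, 8))/J(961, -780) = (279*(-471) + 2*8/(5 + 8))/((-1278*(-780))) = (-131409 + 2*8/13)/996840 = (-131409 + 2*8*(1/13))*(1/996840) = (-131409 + 16/13)*(1/996840) = -1708301/13*1/996840 = -1708301/12958920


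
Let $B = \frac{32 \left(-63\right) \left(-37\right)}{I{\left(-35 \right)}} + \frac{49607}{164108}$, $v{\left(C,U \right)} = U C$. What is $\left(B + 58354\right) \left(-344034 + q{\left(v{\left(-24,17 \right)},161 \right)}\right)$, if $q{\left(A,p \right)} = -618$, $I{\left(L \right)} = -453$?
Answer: $- \frac{17749051204058493}{885011} \approx -2.0055 \cdot 10^{10}$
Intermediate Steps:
$v{\left(C,U \right)} = C U$
$B = - \frac{4072890655}{24780308}$ ($B = \frac{32 \left(-63\right) \left(-37\right)}{-453} + \frac{49607}{164108} = \left(-2016\right) \left(-37\right) \left(- \frac{1}{453}\right) + 49607 \cdot \frac{1}{164108} = 74592 \left(- \frac{1}{453}\right) + \frac{49607}{164108} = - \frac{24864}{151} + \frac{49607}{164108} = - \frac{4072890655}{24780308} \approx -164.36$)
$\left(B + 58354\right) \left(-344034 + q{\left(v{\left(-24,17 \right)},161 \right)}\right) = \left(- \frac{4072890655}{24780308} + 58354\right) \left(-344034 - 618\right) = \frac{1441957202377}{24780308} \left(-344652\right) = - \frac{17749051204058493}{885011}$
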